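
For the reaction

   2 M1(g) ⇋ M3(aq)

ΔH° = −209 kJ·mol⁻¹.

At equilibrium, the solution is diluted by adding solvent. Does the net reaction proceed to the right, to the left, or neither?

right

Dilution lowers every aqueous concentration by the same factor. Δn_aq = 1 − 0 = +1, so the system shifts toward the side with more dissolved moles — to the right.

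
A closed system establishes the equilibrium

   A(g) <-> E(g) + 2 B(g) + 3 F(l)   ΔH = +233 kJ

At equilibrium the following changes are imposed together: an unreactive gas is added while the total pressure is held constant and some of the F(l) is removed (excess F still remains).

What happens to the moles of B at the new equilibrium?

increases

Adding inert gas at constant total pressure expands the volume and lowers every reacting partial pressure. With Δn_gas = 3 − 1 = +2, Q moves away from K toward the side with fewer gas moles, so the system shifts toward the side with more gas moles — to the right.
F is a pure liquid; its activity is 1 regardless of amount, so Q is unaffected — no shift from this change.
The net shift is to the right. B is a product, so its amount increases.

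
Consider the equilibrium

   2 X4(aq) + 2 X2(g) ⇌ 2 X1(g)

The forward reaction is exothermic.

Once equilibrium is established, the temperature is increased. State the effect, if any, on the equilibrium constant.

K depends on temperature via the van 't Hoff relation. The forward reaction is exothermic, so raising T decreases K.

decreases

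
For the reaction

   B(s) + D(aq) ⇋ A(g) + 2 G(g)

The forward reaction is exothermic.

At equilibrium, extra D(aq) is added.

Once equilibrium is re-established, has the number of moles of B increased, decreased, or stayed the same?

Adding D (aq), a reactant, drives the reaction to the right.
The net shift is to the right. B is a reactant, so its amount decreases.

decreases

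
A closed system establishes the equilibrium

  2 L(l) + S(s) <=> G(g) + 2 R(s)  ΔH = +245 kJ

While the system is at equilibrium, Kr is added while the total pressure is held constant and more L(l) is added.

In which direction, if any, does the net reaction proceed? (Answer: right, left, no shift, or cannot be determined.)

Adding inert gas at constant total pressure expands the volume and lowers every reacting partial pressure. With Δn_gas = 1 − 0 = +1, Q moves away from K toward the side with fewer gas moles, so the system shifts toward the side with more gas moles — to the right.
L is a pure liquid; its activity is 1 regardless of amount, so Q is unaffected — no shift from this change.
Only the nonzero effect(s) matter; the net shift is to the right.

right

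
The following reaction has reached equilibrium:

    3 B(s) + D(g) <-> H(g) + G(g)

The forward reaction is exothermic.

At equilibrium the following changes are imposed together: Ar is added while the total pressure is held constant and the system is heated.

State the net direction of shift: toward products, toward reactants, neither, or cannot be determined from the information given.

cannot be determined

Adding inert gas at constant total pressure expands the volume and lowers every reacting partial pressure. With Δn_gas = 2 − 1 = +1, Q moves away from K toward the side with fewer gas moles, so the system shifts toward the side with more gas moles — to the right.
The forward reaction is exothermic. Raising T favours the endothermic direction — shift to the left.
The individual effects push in opposite directions; without quantitative information the net direction cannot be determined.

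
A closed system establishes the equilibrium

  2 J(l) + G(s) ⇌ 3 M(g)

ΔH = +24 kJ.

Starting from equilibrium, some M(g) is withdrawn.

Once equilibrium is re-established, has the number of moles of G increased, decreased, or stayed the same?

decreases

Removing M (g), a product, drives the reaction to the right.
The net shift is to the right. G is a reactant, so its amount decreases.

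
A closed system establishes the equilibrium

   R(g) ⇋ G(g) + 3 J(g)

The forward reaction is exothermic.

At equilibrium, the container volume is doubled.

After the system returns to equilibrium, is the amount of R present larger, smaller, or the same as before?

decreases

Gas moles: reactants 1, products 4 (Δn_gas = +3). Expansion shifts the system toward the side with more moles of gas — to the right.
The net shift is to the right. R is a reactant, so its amount decreases.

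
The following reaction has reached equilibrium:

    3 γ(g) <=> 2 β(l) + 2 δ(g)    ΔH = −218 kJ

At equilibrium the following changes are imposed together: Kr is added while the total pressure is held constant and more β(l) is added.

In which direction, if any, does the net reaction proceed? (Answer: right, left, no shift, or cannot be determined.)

left

Adding inert gas at constant total pressure expands the volume and lowers every reacting partial pressure. With Δn_gas = 2 − 3 = -1, Q moves away from K toward the side with fewer gas moles, so the system shifts toward the side with more gas moles — to the left.
β is a pure liquid; its activity is 1 regardless of amount, so Q is unaffected — no shift from this change.
Only the nonzero effect(s) matter; the net shift is to the left.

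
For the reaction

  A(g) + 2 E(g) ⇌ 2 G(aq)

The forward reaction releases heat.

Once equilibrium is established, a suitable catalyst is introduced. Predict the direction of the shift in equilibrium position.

A catalyst speeds both forward and reverse rates equally; it changes neither Q nor K — no shift from this change.

no shift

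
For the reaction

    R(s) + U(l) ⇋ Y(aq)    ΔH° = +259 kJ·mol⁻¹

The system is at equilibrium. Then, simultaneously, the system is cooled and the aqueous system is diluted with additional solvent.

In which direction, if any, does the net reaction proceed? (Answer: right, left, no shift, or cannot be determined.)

The forward reaction is endothermic. Lowering T favours the exothermic direction — shift to the left.
Dilution lowers every aqueous concentration by the same factor. Δn_aq = 1 − 0 = +1, so the system shifts toward the side with more dissolved moles — to the right.
The individual effects push in opposite directions; without quantitative information the net direction cannot be determined.

cannot be determined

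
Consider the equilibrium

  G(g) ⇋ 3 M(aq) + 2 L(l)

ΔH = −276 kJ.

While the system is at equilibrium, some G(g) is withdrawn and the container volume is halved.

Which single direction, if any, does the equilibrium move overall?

Removing G (g), a reactant, drives the reaction to the left.
Gas moles: reactants 1, products 0 (Δn_gas = -1). Compression shifts the system toward the side with fewer moles of gas — to the right.
The individual effects push in opposite directions; without quantitative information the net direction cannot be determined.

cannot be determined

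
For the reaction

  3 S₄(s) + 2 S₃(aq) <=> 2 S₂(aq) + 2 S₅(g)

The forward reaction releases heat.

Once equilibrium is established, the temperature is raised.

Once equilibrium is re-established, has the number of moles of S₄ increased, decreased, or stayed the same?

The forward reaction is exothermic. Raising T favours the endothermic direction — shift to the left.
The net shift is to the left. S₄ is a reactant, so its amount increases.

increases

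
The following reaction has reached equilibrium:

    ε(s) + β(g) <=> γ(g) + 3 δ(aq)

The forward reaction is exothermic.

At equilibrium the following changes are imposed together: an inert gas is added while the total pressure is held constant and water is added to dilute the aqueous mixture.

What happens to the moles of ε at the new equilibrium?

decreases

Adding inert gas at constant total pressure expands the volume, scaling every reacting partial pressure by the same factor. Δn_gas = 1 − 1 = 0, so Q is unchanged — no shift.
Dilution lowers every aqueous concentration by the same factor. Δn_aq = 3 − 0 = +3, so the system shifts toward the side with more dissolved moles — to the right.
The net shift is to the right. ε is a reactant, so its amount decreases.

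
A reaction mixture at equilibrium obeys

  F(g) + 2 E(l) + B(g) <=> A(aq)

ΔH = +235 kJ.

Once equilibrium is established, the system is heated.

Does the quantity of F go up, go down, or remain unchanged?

The forward reaction is endothermic. Raising T favours the endothermic direction — shift to the right.
The net shift is to the right. F is a reactant, so its amount decreases.

decreases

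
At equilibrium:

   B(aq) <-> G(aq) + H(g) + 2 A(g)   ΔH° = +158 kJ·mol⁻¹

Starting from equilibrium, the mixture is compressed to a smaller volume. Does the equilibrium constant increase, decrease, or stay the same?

unchanged

The equilibrium constant depends only on temperature. This perturbation may move the position of equilibrium, but since T is unchanged, K itself is unchanged.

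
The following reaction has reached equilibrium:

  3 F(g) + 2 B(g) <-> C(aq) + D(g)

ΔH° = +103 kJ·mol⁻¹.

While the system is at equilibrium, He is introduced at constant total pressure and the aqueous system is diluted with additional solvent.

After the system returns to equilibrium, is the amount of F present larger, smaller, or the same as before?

cannot be determined

Adding inert gas at constant total pressure expands the volume and lowers every reacting partial pressure. With Δn_gas = 1 − 5 = -4, Q moves away from K toward the side with fewer gas moles, so the system shifts toward the side with more gas moles — to the left.
Dilution lowers every aqueous concentration by the same factor. Δn_aq = 1 − 0 = +1, so the system shifts toward the side with more dissolved moles — to the right.
The two effects oppose each other, so the net shift — and hence the change in F — cannot be determined from the given information.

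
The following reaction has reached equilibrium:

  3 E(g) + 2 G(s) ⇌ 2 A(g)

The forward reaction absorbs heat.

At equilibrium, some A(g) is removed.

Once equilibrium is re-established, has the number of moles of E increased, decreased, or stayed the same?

decreases

Removing A (g), a product, drives the reaction to the right.
The net shift is to the right. E is a reactant, so its amount decreases.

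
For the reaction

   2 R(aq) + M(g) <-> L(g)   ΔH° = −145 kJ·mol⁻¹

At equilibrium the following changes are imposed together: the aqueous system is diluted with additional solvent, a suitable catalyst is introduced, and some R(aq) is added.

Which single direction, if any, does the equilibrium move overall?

Dilution lowers every aqueous concentration by the same factor. Δn_aq = 0 − 2 = -2, so the system shifts toward the side with more dissolved moles — to the left.
A catalyst speeds both forward and reverse rates equally; it changes neither Q nor K — no shift from this change.
Adding R (aq), a reactant, drives the reaction to the right.
The individual effects push in opposite directions; without quantitative information the net direction cannot be determined.

cannot be determined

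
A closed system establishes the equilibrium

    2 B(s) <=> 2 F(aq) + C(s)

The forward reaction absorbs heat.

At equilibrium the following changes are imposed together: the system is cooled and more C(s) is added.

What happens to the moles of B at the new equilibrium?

The forward reaction is endothermic. Lowering T favours the exothermic direction — shift to the left.
C is a pure solid; its activity is 1 regardless of amount, so Q is unaffected — no shift from this change.
The net shift is to the left. B is a reactant, so its amount increases.

increases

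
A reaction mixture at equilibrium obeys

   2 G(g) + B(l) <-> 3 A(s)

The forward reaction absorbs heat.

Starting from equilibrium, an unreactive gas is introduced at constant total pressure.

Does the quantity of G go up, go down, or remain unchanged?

increases

Adding inert gas at constant total pressure expands the volume and lowers every reacting partial pressure. With Δn_gas = 0 − 2 = -2, Q moves away from K toward the side with fewer gas moles, so the system shifts toward the side with more gas moles — to the left.
The net shift is to the left. G is a reactant, so its amount increases.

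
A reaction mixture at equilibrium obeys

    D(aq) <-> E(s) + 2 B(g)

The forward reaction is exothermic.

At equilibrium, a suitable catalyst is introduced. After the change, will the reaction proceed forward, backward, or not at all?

no shift

A catalyst speeds both forward and reverse rates equally; it changes neither Q nor K — no shift from this change.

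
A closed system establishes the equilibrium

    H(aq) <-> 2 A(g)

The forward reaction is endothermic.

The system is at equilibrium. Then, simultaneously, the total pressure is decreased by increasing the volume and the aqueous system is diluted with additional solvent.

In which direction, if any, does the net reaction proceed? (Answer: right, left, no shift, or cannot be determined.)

cannot be determined

Gas moles: reactants 0, products 2 (Δn_gas = +2). Expansion shifts the system toward the side with more moles of gas — to the right.
Dilution lowers every aqueous concentration by the same factor. Δn_aq = 0 − 1 = -1, so the system shifts toward the side with more dissolved moles — to the left.
The individual effects push in opposite directions; without quantitative information the net direction cannot be determined.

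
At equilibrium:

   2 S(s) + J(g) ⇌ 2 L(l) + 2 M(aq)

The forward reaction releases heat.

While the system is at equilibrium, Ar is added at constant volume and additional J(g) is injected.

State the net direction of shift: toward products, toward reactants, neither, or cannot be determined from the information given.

At constant volume, adding an inert gas leaves every reacting species' partial pressure unchanged, so Q is unchanged — no shift from this change.
Adding J (g), a reactant, drives the reaction to the right.
Only the nonzero effect(s) matter; the net shift is to the right.

right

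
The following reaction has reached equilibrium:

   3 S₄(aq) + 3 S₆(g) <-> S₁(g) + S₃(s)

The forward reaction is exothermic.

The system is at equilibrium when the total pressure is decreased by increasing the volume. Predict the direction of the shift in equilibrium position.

Gas moles: reactants 3, products 1 (Δn_gas = -2). Expansion shifts the system toward the side with more moles of gas — to the left.

left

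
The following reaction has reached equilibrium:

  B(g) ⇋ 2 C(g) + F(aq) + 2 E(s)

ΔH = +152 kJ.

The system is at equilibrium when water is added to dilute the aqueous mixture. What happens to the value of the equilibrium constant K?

The equilibrium constant depends only on temperature. This perturbation may move the position of equilibrium, but since T is unchanged, K itself is unchanged.

unchanged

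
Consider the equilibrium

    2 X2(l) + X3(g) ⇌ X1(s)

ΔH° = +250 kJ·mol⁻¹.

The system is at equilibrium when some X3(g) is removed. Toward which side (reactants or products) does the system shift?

left

Removing X3 (g), a reactant, drives the reaction to the left.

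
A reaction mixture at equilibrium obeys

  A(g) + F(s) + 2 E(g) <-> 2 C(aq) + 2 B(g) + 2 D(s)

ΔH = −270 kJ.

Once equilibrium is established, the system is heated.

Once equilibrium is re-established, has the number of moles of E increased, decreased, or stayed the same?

The forward reaction is exothermic. Raising T favours the endothermic direction — shift to the left.
The net shift is to the left. E is a reactant, so its amount increases.

increases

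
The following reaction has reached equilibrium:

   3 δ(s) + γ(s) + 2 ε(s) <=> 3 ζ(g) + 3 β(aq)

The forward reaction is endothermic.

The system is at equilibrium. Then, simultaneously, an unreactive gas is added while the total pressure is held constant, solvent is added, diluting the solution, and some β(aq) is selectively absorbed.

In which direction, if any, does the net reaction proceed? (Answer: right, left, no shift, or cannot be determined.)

Adding inert gas at constant total pressure expands the volume and lowers every reacting partial pressure. With Δn_gas = 3 − 0 = +3, Q moves away from K toward the side with fewer gas moles, so the system shifts toward the side with more gas moles — to the right.
Dilution lowers every aqueous concentration by the same factor. Δn_aq = 3 − 0 = +3, so the system shifts toward the side with more dissolved moles — to the right.
Removing β (aq), a product, drives the reaction to the right.
All effects act in the same direction — net shift to the right.

right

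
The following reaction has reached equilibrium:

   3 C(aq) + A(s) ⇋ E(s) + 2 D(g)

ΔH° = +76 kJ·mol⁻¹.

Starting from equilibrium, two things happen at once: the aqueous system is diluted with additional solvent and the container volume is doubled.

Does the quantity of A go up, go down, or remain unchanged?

Dilution lowers every aqueous concentration by the same factor. Δn_aq = 0 − 3 = -3, so the system shifts toward the side with more dissolved moles — to the left.
Gas moles: reactants 0, products 2 (Δn_gas = +2). Expansion shifts the system toward the side with more moles of gas — to the right.
The two effects oppose each other, so the net shift — and hence the change in A — cannot be determined from the given information.

cannot be determined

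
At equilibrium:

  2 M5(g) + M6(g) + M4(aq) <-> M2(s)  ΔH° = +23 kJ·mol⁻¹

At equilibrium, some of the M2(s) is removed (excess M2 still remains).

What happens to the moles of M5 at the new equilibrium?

M2 is a pure solid; its activity is 1 regardless of amount, so Q is unaffected — no shift from this change.
No net shift occurs, so the amount of M5 is unchanged.

unchanged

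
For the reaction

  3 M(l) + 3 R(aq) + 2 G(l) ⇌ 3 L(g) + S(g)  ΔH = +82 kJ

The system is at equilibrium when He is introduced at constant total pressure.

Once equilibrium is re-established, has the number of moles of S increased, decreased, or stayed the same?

Adding inert gas at constant total pressure expands the volume and lowers every reacting partial pressure. With Δn_gas = 4 − 0 = +4, Q moves away from K toward the side with fewer gas moles, so the system shifts toward the side with more gas moles — to the right.
The net shift is to the right. S is a product, so its amount increases.

increases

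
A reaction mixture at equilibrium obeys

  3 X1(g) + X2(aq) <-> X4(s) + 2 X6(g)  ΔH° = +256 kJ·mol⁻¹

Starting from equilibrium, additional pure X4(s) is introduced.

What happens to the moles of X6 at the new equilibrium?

X4 is a pure solid; its activity is 1 regardless of amount, so Q is unaffected — no shift from this change.
No net shift occurs, so the amount of X6 is unchanged.

unchanged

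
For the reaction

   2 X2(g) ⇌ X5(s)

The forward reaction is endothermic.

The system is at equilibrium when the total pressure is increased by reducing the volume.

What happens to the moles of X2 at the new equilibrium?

Gas moles: reactants 2, products 0 (Δn_gas = -2). Compression shifts the system toward the side with fewer moles of gas — to the right.
The net shift is to the right. X2 is a reactant, so its amount decreases.

decreases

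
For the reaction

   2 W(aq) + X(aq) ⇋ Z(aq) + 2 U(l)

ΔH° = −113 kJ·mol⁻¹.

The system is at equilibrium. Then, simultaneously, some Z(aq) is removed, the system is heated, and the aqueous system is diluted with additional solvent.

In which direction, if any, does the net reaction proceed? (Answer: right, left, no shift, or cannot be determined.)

cannot be determined

Removing Z (aq), a product, drives the reaction to the right.
The forward reaction is exothermic. Raising T favours the endothermic direction — shift to the left.
Dilution lowers every aqueous concentration by the same factor. Δn_aq = 1 − 3 = -2, so the system shifts toward the side with more dissolved moles — to the left.
The individual effects push in opposite directions; without quantitative information the net direction cannot be determined.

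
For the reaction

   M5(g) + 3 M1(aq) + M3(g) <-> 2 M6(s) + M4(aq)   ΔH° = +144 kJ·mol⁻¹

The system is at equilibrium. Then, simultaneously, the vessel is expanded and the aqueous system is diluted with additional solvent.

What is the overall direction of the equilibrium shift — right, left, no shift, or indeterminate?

left

Gas moles: reactants 2, products 0 (Δn_gas = -2). Expansion shifts the system toward the side with more moles of gas — to the left.
Dilution lowers every aqueous concentration by the same factor. Δn_aq = 1 − 3 = -2, so the system shifts toward the side with more dissolved moles — to the left.
All effects act in the same direction — net shift to the left.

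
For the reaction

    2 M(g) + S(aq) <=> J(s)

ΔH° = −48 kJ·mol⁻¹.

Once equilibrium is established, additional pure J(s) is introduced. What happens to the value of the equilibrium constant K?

The equilibrium constant depends only on temperature. This perturbation changes neither the position of equilibrium nor K.

unchanged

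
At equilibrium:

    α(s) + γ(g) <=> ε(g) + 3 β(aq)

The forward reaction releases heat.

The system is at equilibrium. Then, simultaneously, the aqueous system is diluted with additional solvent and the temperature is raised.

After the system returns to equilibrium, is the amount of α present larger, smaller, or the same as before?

cannot be determined

Dilution lowers every aqueous concentration by the same factor. Δn_aq = 3 − 0 = +3, so the system shifts toward the side with more dissolved moles — to the right.
The forward reaction is exothermic. Raising T favours the endothermic direction — shift to the left.
The two effects oppose each other, so the net shift — and hence the change in α — cannot be determined from the given information.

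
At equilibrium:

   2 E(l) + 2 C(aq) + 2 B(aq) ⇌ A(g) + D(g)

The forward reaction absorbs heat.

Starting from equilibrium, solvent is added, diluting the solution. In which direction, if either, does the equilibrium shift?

Dilution lowers every aqueous concentration by the same factor. Δn_aq = 0 − 4 = -4, so the system shifts toward the side with more dissolved moles — to the left.

left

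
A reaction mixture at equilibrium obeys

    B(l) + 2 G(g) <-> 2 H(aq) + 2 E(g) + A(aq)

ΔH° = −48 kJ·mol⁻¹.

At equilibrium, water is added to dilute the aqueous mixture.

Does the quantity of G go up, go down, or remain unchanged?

Dilution lowers every aqueous concentration by the same factor. Δn_aq = 3 − 0 = +3, so the system shifts toward the side with more dissolved moles — to the right.
The net shift is to the right. G is a reactant, so its amount decreases.

decreases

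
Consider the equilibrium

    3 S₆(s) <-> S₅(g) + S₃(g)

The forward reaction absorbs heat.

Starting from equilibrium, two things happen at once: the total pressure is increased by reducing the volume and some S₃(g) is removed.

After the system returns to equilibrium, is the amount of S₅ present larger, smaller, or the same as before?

cannot be determined

Gas moles: reactants 0, products 2 (Δn_gas = +2). Compression shifts the system toward the side with fewer moles of gas — to the left.
Removing S₃ (g), a product, drives the reaction to the right.
The two effects oppose each other, so the net shift — and hence the change in S₅ — cannot be determined from the given information.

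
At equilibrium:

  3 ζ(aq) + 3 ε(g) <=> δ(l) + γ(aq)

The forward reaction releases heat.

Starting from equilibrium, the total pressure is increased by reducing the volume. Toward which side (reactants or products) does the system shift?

right

Gas moles: reactants 3, products 0 (Δn_gas = -3). Compression shifts the system toward the side with fewer moles of gas — to the right.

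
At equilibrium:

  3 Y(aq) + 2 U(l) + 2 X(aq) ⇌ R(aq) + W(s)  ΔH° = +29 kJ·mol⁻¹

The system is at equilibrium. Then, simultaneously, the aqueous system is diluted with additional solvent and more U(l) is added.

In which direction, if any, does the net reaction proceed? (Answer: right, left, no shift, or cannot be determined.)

Dilution lowers every aqueous concentration by the same factor. Δn_aq = 1 − 5 = -4, so the system shifts toward the side with more dissolved moles — to the left.
U is a pure liquid; its activity is 1 regardless of amount, so Q is unaffected — no shift from this change.
Only the nonzero effect(s) matter; the net shift is to the left.

left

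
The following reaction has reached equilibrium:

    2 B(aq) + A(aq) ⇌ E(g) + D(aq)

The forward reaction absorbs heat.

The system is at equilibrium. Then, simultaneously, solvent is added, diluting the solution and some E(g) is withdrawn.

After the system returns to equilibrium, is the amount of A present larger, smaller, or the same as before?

Dilution lowers every aqueous concentration by the same factor. Δn_aq = 1 − 3 = -2, so the system shifts toward the side with more dissolved moles — to the left.
Removing E (g), a product, drives the reaction to the right.
The two effects oppose each other, so the net shift — and hence the change in A — cannot be determined from the given information.

cannot be determined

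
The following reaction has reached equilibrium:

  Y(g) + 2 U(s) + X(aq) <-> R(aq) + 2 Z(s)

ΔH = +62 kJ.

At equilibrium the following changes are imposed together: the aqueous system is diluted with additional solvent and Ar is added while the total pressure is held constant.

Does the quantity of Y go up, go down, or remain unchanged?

increases

Dilution scales every aqueous concentration by the same factor. Δn_aq = 1 − 1 = 0, so Q is unchanged — no shift.
Adding inert gas at constant total pressure expands the volume and lowers every reacting partial pressure. With Δn_gas = 0 − 1 = -1, Q moves away from K toward the side with fewer gas moles, so the system shifts toward the side with more gas moles — to the left.
The net shift is to the left. Y is a reactant, so its amount increases.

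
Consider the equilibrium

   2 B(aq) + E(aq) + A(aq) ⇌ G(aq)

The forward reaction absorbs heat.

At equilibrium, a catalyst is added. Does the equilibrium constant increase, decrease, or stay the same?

unchanged

The equilibrium constant depends only on temperature. This perturbation changes neither the position of equilibrium nor K.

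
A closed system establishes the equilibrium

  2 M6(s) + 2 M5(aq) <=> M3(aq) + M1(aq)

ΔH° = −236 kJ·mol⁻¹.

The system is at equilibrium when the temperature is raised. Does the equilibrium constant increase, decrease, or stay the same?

K depends on temperature via the van 't Hoff relation. The forward reaction is exothermic, so raising T decreases K.

decreases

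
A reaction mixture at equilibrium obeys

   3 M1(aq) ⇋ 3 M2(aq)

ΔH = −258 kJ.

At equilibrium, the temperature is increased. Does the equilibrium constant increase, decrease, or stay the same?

decreases

K depends on temperature via the van 't Hoff relation. The forward reaction is exothermic, so raising T decreases K.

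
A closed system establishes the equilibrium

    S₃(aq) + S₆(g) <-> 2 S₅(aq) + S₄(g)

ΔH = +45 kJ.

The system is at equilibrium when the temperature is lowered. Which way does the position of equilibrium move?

left

The forward reaction is endothermic. Lowering T favours the exothermic direction — shift to the left.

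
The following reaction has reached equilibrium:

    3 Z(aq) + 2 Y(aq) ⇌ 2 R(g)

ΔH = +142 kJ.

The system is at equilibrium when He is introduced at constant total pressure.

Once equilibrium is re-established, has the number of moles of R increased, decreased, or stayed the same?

Adding inert gas at constant total pressure expands the volume and lowers every reacting partial pressure. With Δn_gas = 2 − 0 = +2, Q moves away from K toward the side with fewer gas moles, so the system shifts toward the side with more gas moles — to the right.
The net shift is to the right. R is a product, so its amount increases.

increases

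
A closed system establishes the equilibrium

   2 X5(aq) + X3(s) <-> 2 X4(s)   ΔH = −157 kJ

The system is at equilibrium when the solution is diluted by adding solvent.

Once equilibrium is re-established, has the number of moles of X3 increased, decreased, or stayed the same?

increases

Dilution lowers every aqueous concentration by the same factor. Δn_aq = 0 − 2 = -2, so the system shifts toward the side with more dissolved moles — to the left.
The net shift is to the left. X3 is a reactant, so its amount increases.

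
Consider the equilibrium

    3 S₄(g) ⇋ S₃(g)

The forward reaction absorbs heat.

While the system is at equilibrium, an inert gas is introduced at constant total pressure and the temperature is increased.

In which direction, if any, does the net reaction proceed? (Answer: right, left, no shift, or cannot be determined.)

Adding inert gas at constant total pressure expands the volume and lowers every reacting partial pressure. With Δn_gas = 1 − 3 = -2, Q moves away from K toward the side with fewer gas moles, so the system shifts toward the side with more gas moles — to the left.
The forward reaction is endothermic. Raising T favours the endothermic direction — shift to the right.
The individual effects push in opposite directions; without quantitative information the net direction cannot be determined.

cannot be determined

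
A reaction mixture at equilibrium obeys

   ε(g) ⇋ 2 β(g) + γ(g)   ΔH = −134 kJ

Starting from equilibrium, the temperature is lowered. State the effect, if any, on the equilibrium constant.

K depends on temperature via the van 't Hoff relation. The forward reaction is exothermic, so lowering T increases K.

increases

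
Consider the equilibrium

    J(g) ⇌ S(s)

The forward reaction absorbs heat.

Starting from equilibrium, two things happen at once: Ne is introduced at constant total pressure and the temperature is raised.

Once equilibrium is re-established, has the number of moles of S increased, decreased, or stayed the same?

cannot be determined

Adding inert gas at constant total pressure expands the volume and lowers every reacting partial pressure. With Δn_gas = 0 − 1 = -1, Q moves away from K toward the side with fewer gas moles, so the system shifts toward the side with more gas moles — to the left.
The forward reaction is endothermic. Raising T favours the endothermic direction — shift to the right.
The two effects oppose each other, so the net shift — and hence the change in S — cannot be determined from the given information.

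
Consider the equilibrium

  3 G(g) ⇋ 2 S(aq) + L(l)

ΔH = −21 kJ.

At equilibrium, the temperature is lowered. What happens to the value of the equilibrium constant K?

increases

K depends on temperature via the van 't Hoff relation. The forward reaction is exothermic, so lowering T increases K.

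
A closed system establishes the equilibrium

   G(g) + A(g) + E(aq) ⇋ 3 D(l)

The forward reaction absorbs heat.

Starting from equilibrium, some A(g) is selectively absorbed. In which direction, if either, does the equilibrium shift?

left

Removing A (g), a reactant, drives the reaction to the left.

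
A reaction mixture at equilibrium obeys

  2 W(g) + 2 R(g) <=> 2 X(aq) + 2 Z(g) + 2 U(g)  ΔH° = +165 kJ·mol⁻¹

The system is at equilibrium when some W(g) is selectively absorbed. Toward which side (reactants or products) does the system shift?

left

Removing W (g), a reactant, drives the reaction to the left.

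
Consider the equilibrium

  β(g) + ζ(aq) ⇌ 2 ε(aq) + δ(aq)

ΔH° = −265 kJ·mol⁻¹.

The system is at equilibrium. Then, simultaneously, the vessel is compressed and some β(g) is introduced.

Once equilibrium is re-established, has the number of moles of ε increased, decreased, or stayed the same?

increases

Gas moles: reactants 1, products 0 (Δn_gas = -1). Compression shifts the system toward the side with fewer moles of gas — to the right.
Adding β (g), a reactant, drives the reaction to the right.
The net shift is to the right. ε is a product, so its amount increases.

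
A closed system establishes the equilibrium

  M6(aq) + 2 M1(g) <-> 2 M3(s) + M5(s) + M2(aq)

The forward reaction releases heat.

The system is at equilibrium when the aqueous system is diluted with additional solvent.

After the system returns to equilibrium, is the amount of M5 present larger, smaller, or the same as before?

unchanged

Dilution scales every aqueous concentration by the same factor. Δn_aq = 1 − 1 = 0, so Q is unchanged — no shift.
No net shift occurs, so the amount of M5 is unchanged.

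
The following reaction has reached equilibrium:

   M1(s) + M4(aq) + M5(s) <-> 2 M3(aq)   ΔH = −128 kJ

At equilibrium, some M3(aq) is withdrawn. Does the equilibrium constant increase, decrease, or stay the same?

The equilibrium constant depends only on temperature. This perturbation may move the position of equilibrium, but since T is unchanged, K itself is unchanged.

unchanged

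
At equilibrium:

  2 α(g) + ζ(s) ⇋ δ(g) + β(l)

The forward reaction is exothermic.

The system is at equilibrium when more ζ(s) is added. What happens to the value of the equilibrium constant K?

unchanged

The equilibrium constant depends only on temperature. This perturbation changes neither the position of equilibrium nor K.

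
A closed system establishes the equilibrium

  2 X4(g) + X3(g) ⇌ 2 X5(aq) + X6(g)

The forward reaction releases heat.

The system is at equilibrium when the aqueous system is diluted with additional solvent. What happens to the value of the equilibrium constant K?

The equilibrium constant depends only on temperature. This perturbation may move the position of equilibrium, but since T is unchanged, K itself is unchanged.

unchanged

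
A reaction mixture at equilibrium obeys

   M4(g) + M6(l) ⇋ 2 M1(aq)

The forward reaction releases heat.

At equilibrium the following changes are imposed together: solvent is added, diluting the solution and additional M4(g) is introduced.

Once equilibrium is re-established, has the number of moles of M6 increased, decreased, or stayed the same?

Dilution lowers every aqueous concentration by the same factor. Δn_aq = 2 − 0 = +2, so the system shifts toward the side with more dissolved moles — to the right.
Adding M4 (g), a reactant, drives the reaction to the right.
The net shift is to the right. M6 is a reactant, so its amount decreases.

decreases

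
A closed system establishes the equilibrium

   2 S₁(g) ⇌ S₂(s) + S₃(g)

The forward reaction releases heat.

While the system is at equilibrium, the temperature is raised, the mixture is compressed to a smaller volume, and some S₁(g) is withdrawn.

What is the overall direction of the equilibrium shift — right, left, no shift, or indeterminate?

The forward reaction is exothermic. Raising T favours the endothermic direction — shift to the left.
Gas moles: reactants 2, products 1 (Δn_gas = -1). Compression shifts the system toward the side with fewer moles of gas — to the right.
Removing S₁ (g), a reactant, drives the reaction to the left.
The individual effects push in opposite directions; without quantitative information the net direction cannot be determined.

cannot be determined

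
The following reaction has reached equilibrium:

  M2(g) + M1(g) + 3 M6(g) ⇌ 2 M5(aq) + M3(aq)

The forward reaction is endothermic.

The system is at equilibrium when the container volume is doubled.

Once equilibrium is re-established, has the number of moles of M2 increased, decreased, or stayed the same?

Gas moles: reactants 5, products 0 (Δn_gas = -5). Expansion shifts the system toward the side with more moles of gas — to the left.
The net shift is to the left. M2 is a reactant, so its amount increases.

increases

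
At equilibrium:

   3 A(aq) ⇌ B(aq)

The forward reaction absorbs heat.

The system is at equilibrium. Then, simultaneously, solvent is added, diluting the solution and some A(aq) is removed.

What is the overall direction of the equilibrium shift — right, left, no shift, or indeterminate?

left

Dilution lowers every aqueous concentration by the same factor. Δn_aq = 1 − 3 = -2, so the system shifts toward the side with more dissolved moles — to the left.
Removing A (aq), a reactant, drives the reaction to the left.
All effects act in the same direction — net shift to the left.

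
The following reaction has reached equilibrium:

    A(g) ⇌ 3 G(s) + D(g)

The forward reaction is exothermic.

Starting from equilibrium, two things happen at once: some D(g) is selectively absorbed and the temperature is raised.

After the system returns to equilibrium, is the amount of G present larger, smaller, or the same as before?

cannot be determined

Removing D (g), a product, drives the reaction to the right.
The forward reaction is exothermic. Raising T favours the endothermic direction — shift to the left.
The two effects oppose each other, so the net shift — and hence the change in G — cannot be determined from the given information.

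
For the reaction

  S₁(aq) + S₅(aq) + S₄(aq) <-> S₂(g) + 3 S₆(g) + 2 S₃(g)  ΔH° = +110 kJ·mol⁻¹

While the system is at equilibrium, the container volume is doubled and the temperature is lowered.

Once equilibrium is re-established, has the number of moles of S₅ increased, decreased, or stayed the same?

cannot be determined

Gas moles: reactants 0, products 6 (Δn_gas = +6). Expansion shifts the system toward the side with more moles of gas — to the right.
The forward reaction is endothermic. Lowering T favours the exothermic direction — shift to the left.
The two effects oppose each other, so the net shift — and hence the change in S₅ — cannot be determined from the given information.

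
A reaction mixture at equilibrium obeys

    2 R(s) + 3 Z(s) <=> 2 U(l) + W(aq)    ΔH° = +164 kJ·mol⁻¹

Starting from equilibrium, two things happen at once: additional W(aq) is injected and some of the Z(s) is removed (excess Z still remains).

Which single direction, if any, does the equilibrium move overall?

left

Adding W (aq), a product, drives the reaction to the left.
Z is a pure solid; its activity is 1 regardless of amount, so Q is unaffected — no shift from this change.
Only the nonzero effect(s) matter; the net shift is to the left.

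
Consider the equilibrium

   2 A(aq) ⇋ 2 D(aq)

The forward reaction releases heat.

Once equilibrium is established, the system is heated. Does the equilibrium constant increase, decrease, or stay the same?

K depends on temperature via the van 't Hoff relation. The forward reaction is exothermic, so raising T decreases K.

decreases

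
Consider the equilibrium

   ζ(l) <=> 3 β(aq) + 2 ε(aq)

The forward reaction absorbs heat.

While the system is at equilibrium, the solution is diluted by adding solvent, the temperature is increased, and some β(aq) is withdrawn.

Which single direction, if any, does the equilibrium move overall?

right

Dilution lowers every aqueous concentration by the same factor. Δn_aq = 5 − 0 = +5, so the system shifts toward the side with more dissolved moles — to the right.
The forward reaction is endothermic. Raising T favours the endothermic direction — shift to the right.
Removing β (aq), a product, drives the reaction to the right.
All effects act in the same direction — net shift to the right.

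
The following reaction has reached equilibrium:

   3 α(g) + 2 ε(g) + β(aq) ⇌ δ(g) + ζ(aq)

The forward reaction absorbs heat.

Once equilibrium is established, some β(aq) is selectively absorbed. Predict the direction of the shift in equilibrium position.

left

Removing β (aq), a reactant, drives the reaction to the left.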